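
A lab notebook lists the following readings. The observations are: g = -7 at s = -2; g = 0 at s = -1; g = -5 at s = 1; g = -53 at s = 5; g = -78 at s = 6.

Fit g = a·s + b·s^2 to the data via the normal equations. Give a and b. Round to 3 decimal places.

a = -0.870, b = -1.999

With design matrix X, XᵀX = [[67, 333]; [333, 1939]] and Xᵀg = [-724, -4166]ᵀ.
Determinant 67·1939 − 333² = 19024.
a = ((-724)·1939 − 333·(-4166))/19024 = -8279/9512; b = (67·(-4166) − 333·(-724))/19024 = -19015/9512.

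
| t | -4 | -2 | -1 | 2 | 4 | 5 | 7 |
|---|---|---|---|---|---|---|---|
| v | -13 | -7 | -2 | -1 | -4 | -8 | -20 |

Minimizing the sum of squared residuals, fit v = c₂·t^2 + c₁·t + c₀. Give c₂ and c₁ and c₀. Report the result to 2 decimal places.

c₂ = -0.54, c₁ = 1.13, c₀ = -0.78

Forming MᵀM = [[3571, 467, 115]; [467, 115, 11]; [115, 11, 7]] and Mᵀv = [-1486, -130, -55]ᵀ gives MᵀM·[c₂, c₁, c₀]ᵀ = Mᵀv.
Row-reducing yields c₂ = -997/1848, c₁ = 699/616, c₀ = -359/462.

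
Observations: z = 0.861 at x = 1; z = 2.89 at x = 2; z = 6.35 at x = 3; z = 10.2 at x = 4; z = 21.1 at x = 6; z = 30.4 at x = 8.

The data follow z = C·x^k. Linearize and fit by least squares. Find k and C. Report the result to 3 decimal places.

k = 1.742, C = 0.885

Taking logs, ln z = k·ln x + ln C, so regress ln z on ln x.
Σln x = 7.0493, Σ(ln x)² = 11.1437, Σln z = 11.5462, Σln x·ln z = 18.5496.
Equations: 11.1437·k + 7.0493·ln C = 18.5496;  7.0493·k + 6·ln C = 11.5462.
Δ = 11.1437·6 − (7.0493)² = 17.1702; k = (18.5496·6 − 7.0493·11.5462)/17.1702 = 1.74172, ln C = (11.1437·11.5462 − 7.0493·18.5496)/17.1702 = -0.12194, so C = exp(-0.12194) = 0.88520.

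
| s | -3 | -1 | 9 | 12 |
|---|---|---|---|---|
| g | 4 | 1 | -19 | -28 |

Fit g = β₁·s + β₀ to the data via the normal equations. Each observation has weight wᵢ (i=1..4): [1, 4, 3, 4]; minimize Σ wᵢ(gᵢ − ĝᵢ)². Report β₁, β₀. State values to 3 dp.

β₁ = -2.151, β₀ = -1.229

With design matrix M, MᵀWM = [[832, 68]; [68, 12]] and MᵀWg = [-1873, -161]ᵀ.
Determinant 832·12 − 68² = 5360.
β₁ = ((-1873)·12 − 68·(-161))/5360 = -1441/670; β₀ = (832·(-161) − 68·(-1873))/5360 = -1647/1340.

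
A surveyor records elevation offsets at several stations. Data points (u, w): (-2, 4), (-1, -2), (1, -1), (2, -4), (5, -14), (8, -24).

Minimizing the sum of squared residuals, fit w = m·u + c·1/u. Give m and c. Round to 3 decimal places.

m = -3.019, c = 3.644

The normal system XᵀX·[m, c]ᵀ = Xᵀw is [[99, 6]; [6, 4089/1600]]·[m, c]ᵀ = [-277, -44/5]ᵀ.
det = 99·(4089/1600) − 6² = 347211/1600.
m = ((-277)·(4089/1600) − 6·(-44/5))/(347211/1600) = -349391/115737; c = (99·(-44/5) − 6·(-277))/(347211/1600) = 421760/115737.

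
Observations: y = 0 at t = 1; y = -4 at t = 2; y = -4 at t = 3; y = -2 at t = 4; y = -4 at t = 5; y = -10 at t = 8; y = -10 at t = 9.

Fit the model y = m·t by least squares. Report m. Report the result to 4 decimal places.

m = -1.0900

Entries of AᵀA: Σt·t = 200.
Right-hand side: Σt·y = -218.
m = (-218)/200 = -1.09.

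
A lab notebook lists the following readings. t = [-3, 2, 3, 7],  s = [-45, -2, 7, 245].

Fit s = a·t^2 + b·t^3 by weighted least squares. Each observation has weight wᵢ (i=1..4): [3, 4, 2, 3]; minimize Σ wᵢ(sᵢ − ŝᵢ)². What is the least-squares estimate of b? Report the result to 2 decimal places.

b = 1.01

XᵀWX·[a, b]ᵀ = XᵀWs reads: 7672·a + 50306·b = 34894;  50306·a + 356848·b = 256064.
(Σwᵢ·t^2·t^2 = 7672, Σwᵢ·t^2·t^3 = 50306, Σwᵢ·t^3·t^3 = 356848, Σwᵢ·t^2·s = 34894, Σwᵢ·t^3·s = 256064.)
Eliminating b: 356848·(row 1) − 50306·(row 2) gives 207044220·a = 356848·34894 − 50306·256064 = -429701472, so a = -35808456/17253685.
Then b = (256064 − 50306·(-35808456/17253685))/356848 = 17428787/17253685.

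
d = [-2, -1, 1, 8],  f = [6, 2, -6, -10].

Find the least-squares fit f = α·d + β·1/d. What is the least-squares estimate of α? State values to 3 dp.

Normal-equation sums: Σd·d = 70, Σd·1/d = 4, Σ1/d·1/d = 145/64.
And Σd·f = -100, Σ1/d·f = -49/4.
AᵀA·[α, β]ᵀ = Aᵀf becomes [[70, 4]; [4, 145/64]]·[α, β]ᵀ = [-100, -49/4]ᵀ.
det = 70·(145/64) − 4² = 4563/32.
α = ((-100)·(145/64) − 4·(-49/4))/(4563/32) = -1894/1521; β = (70·(-49/4) − 4·(-100))/(4563/32) = -4880/1521.

α = -1.245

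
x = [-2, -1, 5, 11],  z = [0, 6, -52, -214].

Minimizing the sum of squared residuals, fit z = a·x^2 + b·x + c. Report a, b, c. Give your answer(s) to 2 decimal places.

a = -1.50, b = -3.10, c = 1.83

Forming AᵀA = [[15283, 1447, 151]; [1447, 151, 13]; [151, 13, 4]] and Aᵀz = [-27188, -2620, -260]ᵀ gives AᵀA·[a, b, c]ᵀ = Aᵀz.
Inverting the 3×3 Gram matrix, [a, b, c]ᵀ = [-711/473, -4405/1419, 2602/1419]ᵀ.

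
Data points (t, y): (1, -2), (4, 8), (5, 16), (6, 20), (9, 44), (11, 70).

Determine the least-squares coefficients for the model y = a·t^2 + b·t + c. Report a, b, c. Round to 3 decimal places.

Compute the Gram sums: Σt^2·t^2 = 23380, Σt^2·t = 2466, Σt^2 = 280, Σt·t = 280, Σt = 36, Σ1 = 6.
Right-hand side: Σt^2·y = 13280, Σt·y = 1396, Σy = 156.
So MᵀM·[a, b, c]ᵀ = Mᵀy: [[23380, 2466, 280]; [2466, 280, 36]; [280, 36, 6]]·[a, b, c]ᵀ = [13280, 1396, 156]ᵀ.
Solving the 3×3 system (Gaussian elimination) gives a = 16830/31693, b = 21100/31693, c = -87982/31693.

a = 0.531, b = 0.666, c = -2.776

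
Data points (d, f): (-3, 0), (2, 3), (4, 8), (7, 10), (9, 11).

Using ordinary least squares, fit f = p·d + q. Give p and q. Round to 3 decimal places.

The normal equations are: 159·p + 19·q = 207;  19·p + 5·q = 32.
det = 159·5 − 19² = 434.
p = (207·5 − 19·32)/434 = 61/62; q = (159·32 − 19·207)/434 = 165/62.

p = 0.984, q = 2.661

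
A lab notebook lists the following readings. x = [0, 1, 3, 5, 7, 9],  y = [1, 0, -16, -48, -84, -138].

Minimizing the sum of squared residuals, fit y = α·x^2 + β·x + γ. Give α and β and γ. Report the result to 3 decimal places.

From the data, Σx^2·x^2 = 9669, Σx^2·x = 1225, Σx^2 = 165, Σx·x = 165, Σx = 25, Σ1 = 6.
Moment sums: Σx^2·y = -16638, Σx·y = -2118, Σy = -285.
Normal equations: [[9669, 1225, 165]; [1225, 165, 25]; [165, 25, 6]]·[α, β, γ]ᵀ = [-16638, -2118, -285]ᵀ.
Inverting the 3×3 Gram matrix, [α, β, γ]ᵀ = [-1761/1163, -11148/5815, 2475/1163]ᵀ.

α = -1.514, β = -1.917, γ = 2.128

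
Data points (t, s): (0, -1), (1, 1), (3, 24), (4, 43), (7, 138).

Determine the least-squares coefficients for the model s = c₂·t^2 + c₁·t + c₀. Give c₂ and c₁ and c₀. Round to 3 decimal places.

Compute the Gram sums: Σt^2·t^2 = 2739, Σt^2·t = 435, Σt^2 = 75, Σt·t = 75, Σt = 15, Σ1 = 5.
For Aᵀs: Σt^2·s = 7667, Σt·s = 1211, Σs = 205.
AᵀA·[c₂, c₁, c₀]ᵀ = Aᵀs becomes [[2739, 435, 75]; [435, 75, 15]; [75, 15, 5]]·[c₂, c₁, c₀]ᵀ = [7667, 1211, 205]ᵀ.
Row-reducing yields c₂ = 35/12, c₁ = -11/20, c₀ = -11/10.

c₂ = 2.917, c₁ = -0.550, c₀ = -1.100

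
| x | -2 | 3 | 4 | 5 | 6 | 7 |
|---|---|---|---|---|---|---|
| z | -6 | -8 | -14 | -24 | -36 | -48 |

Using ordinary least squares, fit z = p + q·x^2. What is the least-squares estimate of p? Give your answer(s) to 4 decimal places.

p = -0.0971

Setting ∂/∂p … = 0 gives: 6·p + 139·q = -136;  139·p + 4675·q = -4568.
(Σ1 = 6, Σx^2 = 139, Σx^2·x^2 = 4675, Σz = -136, Σx^2·z = -4568.)
Δ = 6·4675 − 139² = 8729.
p = ((-136)·4675 − 139·(-4568))/8729 = -848/8729; q = (6·(-4568) − 139·(-136))/8729 = -8504/8729.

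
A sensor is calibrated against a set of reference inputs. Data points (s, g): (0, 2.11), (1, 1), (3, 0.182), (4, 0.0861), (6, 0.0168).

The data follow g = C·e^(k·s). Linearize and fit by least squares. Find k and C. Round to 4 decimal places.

Let Y = ln g. Fitting Y = k·s + ln C by least squares:
XᵀX = [[62.0000, 14.0000]; [14.0000, 5]], rhs = [-39.4385, -7.4957]ᵀ  (here Σs = 14.0000, Σ(s)² = 62.0000, Σln g = -7.4957, Σs·ln g = -39.4385).
Δ = 62.0000·5 − (14.0000)² = 114.0000; k = (-39.4385·5 − 14.0000·-7.4957)/114.0000 = -0.80924, ln C = (62.0000·-7.4957 − 14.0000·-39.4385)/114.0000 = 0.76672, so C = exp(0.76672) = 2.15270.

k = -0.8092, C = 2.1527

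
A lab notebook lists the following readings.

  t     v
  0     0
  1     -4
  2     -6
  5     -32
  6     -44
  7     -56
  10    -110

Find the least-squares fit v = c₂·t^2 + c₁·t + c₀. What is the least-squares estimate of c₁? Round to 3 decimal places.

c₁ = -1.474

With design matrix M, MᵀM = [[14339, 1693, 215]; [1693, 215, 31]; [215, 31, 7]] and Mᵀv = [-16156, -1932, -252]ᵀ.
Inverting the 3×3 Gram matrix, [c₂, c₁, c₀]ᵀ = [-12376/13071, -19264/13071, -1708/4357]ᵀ.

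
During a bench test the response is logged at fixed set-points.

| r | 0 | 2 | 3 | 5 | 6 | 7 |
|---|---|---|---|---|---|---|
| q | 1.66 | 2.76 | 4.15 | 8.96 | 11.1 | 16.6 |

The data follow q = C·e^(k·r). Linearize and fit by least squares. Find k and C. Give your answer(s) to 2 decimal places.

Linearized form: ln q = k·r + ln C. From the 6 transformed points,
Σr = 23.0000, Σ(r)² = 123.0000, Σln q = 10.3543, Σr·ln q = 51.3711.
Equations: 123.0000·k + 23.0000·ln C = 51.3711;  23.0000·k + 6·ln C = 10.3543.
Δ = 123.0000·6 − (23.0000)² = 209.0000; k = (51.3711·6 − 23.0000·10.3543)/209.0000 = 0.33530, ln C = (123.0000·10.3543 − 23.0000·51.3711)/209.0000 = 0.44038, so C = exp(0.44038) = 1.55330.

k = 0.34, C = 1.55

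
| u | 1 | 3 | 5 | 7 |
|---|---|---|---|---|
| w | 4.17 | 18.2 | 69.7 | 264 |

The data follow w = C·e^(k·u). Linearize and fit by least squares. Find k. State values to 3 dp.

k = 0.689

With ln wᵢ as the transformed response and uᵢ as the regressor:
Σu = 16.0000, Σ(u)² = 84.0000, Σln w = 14.1495, Σu·ln w = 70.3848.
Equations: 84.0000·k + 16.0000·ln C = 70.3848;  16.0000·k + 4·ln C = 14.1495.
Slope k = (n·Σu·ln w − Σu·Σln w)/(n·Σ(u)² − (Σu)²) = (4·70.3848 − 16.0000·14.1495)/80.0000 = 0.68934; ln C = (Σln w − k·Σu)/n = 0.78000.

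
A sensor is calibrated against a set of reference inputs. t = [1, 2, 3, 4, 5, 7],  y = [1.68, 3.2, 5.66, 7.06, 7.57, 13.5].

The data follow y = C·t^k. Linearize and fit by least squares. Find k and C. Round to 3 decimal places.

With ln yᵢ as the transformed response and ln tᵢ as the regressor:
Σln t = 6.7334, Σ(ln t)² = 9.9861, Σln y = 9.9967, Σln t·ln y = 13.7424.
Equations: 9.9861·k + 6.7334·ln C = 13.7424;  6.7334·k + 6·ln C = 9.9967.
Δ = 9.9861·6 − (6.7334)² = 14.5777; k = (13.7424·6 − 6.7334·9.9967)/14.5777 = 1.03877, ln C = (9.9861·9.9967 − 6.7334·13.7424)/14.5777 = 0.50037, so C = exp(0.50037) = 1.64934.

k = 1.039, C = 1.649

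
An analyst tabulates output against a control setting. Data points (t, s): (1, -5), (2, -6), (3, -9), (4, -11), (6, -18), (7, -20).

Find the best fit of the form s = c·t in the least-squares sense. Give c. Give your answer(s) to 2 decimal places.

c = -2.92

Normal-equation sums: Σt·t = 115.
Right-hand side: Σt·s = -336.
So XᵀX·[c]ᵀ = Xᵀs: [[115]]·[c]ᵀ = [-336]ᵀ.
c = (-336)/115 = -2.92174.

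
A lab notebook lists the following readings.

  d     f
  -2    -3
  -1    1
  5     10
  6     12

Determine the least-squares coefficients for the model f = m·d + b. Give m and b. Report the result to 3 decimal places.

The normal system AᵀA·[m, b]ᵀ = Aᵀf is [[66, 8]; [8, 4]]·[m, b]ᵀ = [127, 20]ᵀ.
det = 66·4 − 8² = 200.
m = (127·4 − 8·20)/200 = 87/50; b = (66·20 − 8·127)/200 = 38/25.

m = 1.740, b = 1.520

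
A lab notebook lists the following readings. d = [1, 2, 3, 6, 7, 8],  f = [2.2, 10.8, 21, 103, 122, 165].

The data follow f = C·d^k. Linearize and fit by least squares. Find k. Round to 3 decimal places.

Linearized form: ln f = k·ln d + ln C. From the 6 transformed points,
AᵀA = [[13.0084, 7.6089]; [7.6089, 6]], rhs = [33.2642, 20.7572]ᵀ  (here Σln d = 7.6089, Σ(ln d)² = 13.0084, Σln f = 20.7572, Σln d·ln f = 33.2642).
Solving (det = 20.1558): k = 2.06620, ln C = 0.83929.

k = 2.066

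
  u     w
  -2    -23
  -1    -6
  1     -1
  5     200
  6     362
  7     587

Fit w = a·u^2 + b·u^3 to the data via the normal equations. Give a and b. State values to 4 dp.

a = -1.8653, b = 1.9797

Entries of MᵀM: Σu^2·u^2 = 4340, Σu^2·u^3 = 27676, Σu^3·u^3 = 179996.
Right-hand side: Σu^2·w = 46696, Σu^3·w = 304722.
So MᵀM·[a, b]ᵀ = Mᵀw: [[4340, 27676]; [27676, 179996]]·[a, b]ᵀ = [46696, 304722]ᵀ.
Eliminating b: 179996·(row 1) − 27676·(row 2) gives 15221664·a = 179996·46696 − 27676·304722 = -28392856, so a = -208771/111924.
Then b = (304722 − 27676·(-208771/111924))/179996 = 3766873/1902708.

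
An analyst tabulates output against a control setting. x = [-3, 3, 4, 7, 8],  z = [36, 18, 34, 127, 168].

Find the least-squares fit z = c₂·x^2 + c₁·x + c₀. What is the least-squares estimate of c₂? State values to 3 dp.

Normal-equation sums: Σx^2·x^2 = 6915, Σx^2·x = 919, Σx^2 = 147, Σx·x = 147, Σx = 19, Σ1 = 5.
For Mᵀz: Σx^2·z = 18005, Σx·z = 2315, Σz = 383.
So MᵀM·[c₂, c₁, c₀]ᵀ = Mᵀz: [[6915, 919, 147]; [919, 147, 19]; [147, 19, 5]]·[c₂, c₁, c₀]ᵀ = [18005, 2315, 383]ᵀ.
Solving the 3×3 system (Gaussian elimination) gives c₂ = 14317/4712, c₁ = -252139/80104, c₀ = -30771/40052.

c₂ = 3.038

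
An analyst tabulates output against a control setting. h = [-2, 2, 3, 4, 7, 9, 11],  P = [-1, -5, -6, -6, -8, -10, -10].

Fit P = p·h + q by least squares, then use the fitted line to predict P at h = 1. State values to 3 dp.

P̂ = -3.892

Normal-equation sums: Σh·h = 284, Σh = 34, Σ1 = 7.
Moment sums: Σh·P = -306, ΣP = -46.
Δ = 284·7 − 34² = 832.
p = ((-306)·7 − 34·(-46))/832 = -289/416; q = (284·(-46) − 34·(-306))/832 = -665/208.
At h = 1: P̂ = (-289/416)·(1) + (-665/208)·(1) = -1619/416.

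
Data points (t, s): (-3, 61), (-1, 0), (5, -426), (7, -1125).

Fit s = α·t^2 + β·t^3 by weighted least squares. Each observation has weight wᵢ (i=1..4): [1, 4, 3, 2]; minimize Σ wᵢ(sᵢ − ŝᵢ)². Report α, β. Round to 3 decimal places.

With design matrix X, XᵀWX = [[6762, 42742]; [42742, 282906]] and XᵀWs = [-141651, -933147]ᵀ.
det = 6762·282906 − 42742² = 86131808.
α = ((-141651)·282906 − 42742·(-933147))/86131808 = -47337183/21532952; β = (6762·(-933147) − 42742·(-141651))/86131808 = -9124749/3076136.

α = -2.198, β = -2.966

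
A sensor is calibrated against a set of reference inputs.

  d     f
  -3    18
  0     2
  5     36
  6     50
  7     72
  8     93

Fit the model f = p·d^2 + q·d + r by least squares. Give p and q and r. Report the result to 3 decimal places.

p = 1.542, q = -0.906, r = 1.595

Sums needed: Σd^2·d^2 = 8499, Σd^2·d = 1169, Σd^2 = 183, Σd·d = 183, Σd = 23, Σ1 = 6.
Right-hand side: Σd^2·f = 12342, Σd·f = 1674, Σf = 271.
So MᵀM·[p, q, r]ᵀ = Mᵀf: [[8499, 1169, 183]; [1169, 183, 23]; [183, 23, 6]]·[p, q, r]ᵀ = [12342, 1674, 271]ᵀ.
Inverting the 3×3 Gram matrix, [p, q, r]ᵀ = [268943/174360, -10533/11624, 139073/87180]ᵀ.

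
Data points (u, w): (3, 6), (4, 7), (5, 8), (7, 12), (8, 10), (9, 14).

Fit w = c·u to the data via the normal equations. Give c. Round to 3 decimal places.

c = 1.541

Forming MᵀM = [[244]] and Mᵀw = [376]ᵀ gives MᵀM·[c]ᵀ = Mᵀw.
c = 376/244 = 1.54098.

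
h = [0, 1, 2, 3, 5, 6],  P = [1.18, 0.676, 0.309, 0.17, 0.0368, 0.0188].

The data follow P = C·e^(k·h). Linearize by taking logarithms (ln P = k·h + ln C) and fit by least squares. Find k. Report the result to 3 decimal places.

k = -0.701

With ln Pᵢ as the transformed response and hᵢ as the regressor:
Over the data: Σh = 17.0000, Σ(h)² = 75.0000, Σln P = -10.4486, Σh·ln P = -48.4109.
Normal system: [[75.0000, 17.0000]; [17.0000, 6]]·[k, ln C]ᵀ = [-48.4109, -10.4486]ᵀ.
Solving (det = 161.0000): k = -0.70087, ln C = 0.24437.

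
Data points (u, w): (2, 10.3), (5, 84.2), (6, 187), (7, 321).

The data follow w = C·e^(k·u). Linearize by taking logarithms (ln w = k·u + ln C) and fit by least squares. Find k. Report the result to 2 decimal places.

k = 0.70

Taking logs, ln w = k·u + ln C, so regress ln w on u.
Σu = 20.0000, Σ(u)² = 114.0000, Σln w = 17.7679, Σu·ln w = 98.6170.
Equations: 114.0000·k + 20.0000·ln C = 98.6170;  20.0000·k + 4·ln C = 17.7679.
Δ = 114.0000·4 − (20.0000)² = 56.0000; k = (98.6170·4 − 20.0000·17.7679)/56.0000 = 0.69840, ln C = (114.0000·17.7679 − 20.0000·98.6170)/56.0000 = 0.94999.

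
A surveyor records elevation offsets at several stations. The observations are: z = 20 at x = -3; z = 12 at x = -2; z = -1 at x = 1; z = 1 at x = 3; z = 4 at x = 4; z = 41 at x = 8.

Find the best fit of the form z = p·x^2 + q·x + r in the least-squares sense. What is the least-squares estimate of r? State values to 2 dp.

r = 1.15

Sums needed: Σx^2·x^2 = 4531, Σx^2·x = 569, Σx^2 = 103, Σx·x = 103, Σx = 11, Σ1 = 6.
And Σx^2·z = 2924, Σx·z = 262, Σz = 77.
So AᵀA·[p, q, r]ᵀ = Aᵀz: [[4531, 569, 103]; [569, 103, 11]; [103, 11, 6]]·[p, q, r]ᵀ = [2924, 262, 77]ᵀ.
Inverting the 3×3 Gram matrix, [p, q, r]ᵀ = [10847/10541, -34406/10541, 12147/10541]ᵀ.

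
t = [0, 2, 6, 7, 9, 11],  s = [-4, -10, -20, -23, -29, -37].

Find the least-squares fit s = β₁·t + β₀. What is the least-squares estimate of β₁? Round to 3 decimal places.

Setting ∂/∂β₁ … = 0 gives: 291·β₁ + 35·β₀ = -969;  35·β₁ + 6·β₀ = -123.
Eliminating β₀: 6·(row 1) − 35·(row 2) gives 521·β₁ = 6·(-969) − 35·(-123) = -1509, so β₁ = -1509/521.
Then β₀ = ((-123) − 35·(-1509/521))/6 = -1878/521.

β₁ = -2.896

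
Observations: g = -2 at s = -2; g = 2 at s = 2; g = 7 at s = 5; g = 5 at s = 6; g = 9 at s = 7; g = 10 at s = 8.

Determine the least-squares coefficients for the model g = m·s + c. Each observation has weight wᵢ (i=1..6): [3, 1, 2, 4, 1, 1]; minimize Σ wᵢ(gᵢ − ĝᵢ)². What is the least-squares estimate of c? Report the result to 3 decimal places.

Compute the Gram sums: Σwᵢ·s·s = 323, Σwᵢ·s = 45, Σwᵢ·1 = 12.
And Σwᵢ·s·g = 349, Σwᵢ·g = 49.
AᵀWA·[m, c]ᵀ = AᵀWg becomes [[323, 45]; [45, 12]]·[m, c]ᵀ = [349, 49]ᵀ.
Δ = 323·12 − 45² = 1851.
m = (349·12 − 45·49)/1851 = 661/617; c = (323·49 − 45·349)/1851 = 122/1851.

c = 0.066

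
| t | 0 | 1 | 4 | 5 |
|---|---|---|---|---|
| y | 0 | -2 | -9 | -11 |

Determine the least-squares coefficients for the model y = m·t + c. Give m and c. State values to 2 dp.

m = -2.24, c = 0.09

Compute the Gram sums: Σt·t = 42, Σt = 10, Σ1 = 4.
For Xᵀy: Σt·y = -93, Σy = -22.
Determinant 42·4 − 10² = 68.
m = ((-93)·4 − 10·(-22))/68 = -38/17; c = (42·(-22) − 10·(-93))/68 = 3/34.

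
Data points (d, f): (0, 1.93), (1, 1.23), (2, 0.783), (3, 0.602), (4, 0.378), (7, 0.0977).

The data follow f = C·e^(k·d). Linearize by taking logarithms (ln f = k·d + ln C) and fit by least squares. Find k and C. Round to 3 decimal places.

k = -0.420, C = 1.933

Linearized form: ln f = k·d + ln C. From the 6 transformed points,
XᵀX = [[79.0000, 17.0000]; [17.0000, 6]], rhs = [-21.9771, -3.1863]ᵀ  (here Σd = 17.0000, Σ(d)² = 79.0000, Σln f = -3.1863, Σd·ln f = -21.9771).
Δ = 79.0000·6 − (17.0000)² = 185.0000; k = (-21.9771·6 − 17.0000·-3.1863)/185.0000 = -0.41998, ln C = (79.0000·-3.1863 − 17.0000·-21.9771)/185.0000 = 0.65888, so C = exp(0.65888) = 1.93264.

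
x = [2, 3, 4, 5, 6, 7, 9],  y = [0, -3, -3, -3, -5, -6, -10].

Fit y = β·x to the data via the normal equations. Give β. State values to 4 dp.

The normal equations are: 220·β = -198.
β = (-198)/220 = -0.9.

β = -0.9000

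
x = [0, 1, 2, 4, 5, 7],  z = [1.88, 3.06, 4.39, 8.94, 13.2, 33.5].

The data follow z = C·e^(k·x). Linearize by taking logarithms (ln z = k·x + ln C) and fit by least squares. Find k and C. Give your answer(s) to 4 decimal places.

With ln zᵢ as the transformed response and xᵢ as the regressor:
Σx = 19.0000, Σ(x)² = 95.0000, Σln z = 11.5113, Σx·ln z = 50.3211.
Normal system: [[95.0000, 19.0000]; [19.0000, 6]]·[k, ln C]ᵀ = [50.3211, 11.5113]ᵀ.
Solving (det = 209.0000): k = 0.39814, ln C = 0.65777, so C = exp(0.65777) = 1.93048.

k = 0.3981, C = 1.9305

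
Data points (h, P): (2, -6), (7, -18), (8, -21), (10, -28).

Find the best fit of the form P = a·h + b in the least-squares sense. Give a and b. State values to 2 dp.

Compute the Gram sums: Σh·h = 217, Σh = 27, Σ1 = 4.
Right-hand side: Σh·P = -586, ΣP = -73.
Normal equations: [[217, 27]; [27, 4]]·[a, b]ᵀ = [-586, -73]ᵀ.
Δ = 217·4 − 27² = 139.
a = ((-586)·4 − 27·(-73))/139 = -373/139; b = (217·(-73) − 27·(-586))/139 = -19/139.

a = -2.68, b = -0.14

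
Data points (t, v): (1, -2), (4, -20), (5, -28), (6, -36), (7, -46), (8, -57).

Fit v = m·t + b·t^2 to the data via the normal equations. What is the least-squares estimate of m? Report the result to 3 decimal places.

Setting ∂/∂m … = 0 gives: 191·m + 1261·b = -1216;  1261·m + 8675·b = -8220.
(Σt·t = 191, Σt·t^2 = 1261, Σt^2·t^2 = 8675, Σt·v = -1216, Σt^2·v = -8220.)
Determinant 191·8675 − 1261² = 66804.
m = ((-1216)·8675 − 1261·(-8220))/66804 = -45845/16701; b = (191·(-8220) − 1261·(-1216))/66804 = -9161/16701.

m = -2.745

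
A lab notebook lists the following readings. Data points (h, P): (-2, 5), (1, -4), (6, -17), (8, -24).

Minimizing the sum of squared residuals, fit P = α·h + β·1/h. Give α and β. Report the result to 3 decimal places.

α = -2.913, β = -0.526

From the data, Σh·h = 105, Σh·1/h = 4, Σ1/h·1/h = 745/576.
And Σh·P = -308, Σ1/h·P = -37/3.
So XᵀX·[α, β]ᵀ = XᵀP: [[105, 4]; [4, 745/576]]·[α, β]ᵀ = [-308, -37/3]ᵀ.
Determinant 105·(745/576) − 4² = 23003/192.
α = ((-308)·(745/576) − 4·(-37/3))/(23003/192) = -201044/69009; β = (105·(-37/3) − 4·(-308))/(23003/192) = -12096/23003.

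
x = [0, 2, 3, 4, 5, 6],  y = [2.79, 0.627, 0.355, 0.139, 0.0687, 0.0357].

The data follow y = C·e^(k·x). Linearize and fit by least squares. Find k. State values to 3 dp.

Linearized form: ln y = k·x + ln C. From the 6 transformed points,
Sums: Σx = 20.0000, Σ(x)² = 90.0000, Σln y = -8.4603, Σx·ln y = -45.3193.
Normal system: [[90.0000, 20.0000]; [20.0000, 6]]·[k, ln C]ᵀ = [-45.3193, -8.4603]ᵀ.
Slope k = (n·Σx·ln y − Σx·Σln y)/(n·Σ(x)² − (Σx)²) = (6·-45.3193 − 20.0000·-8.4603)/140.0000 = -0.73364; ln C = (Σln y − k·Σx)/n = 1.03543.

k = -0.734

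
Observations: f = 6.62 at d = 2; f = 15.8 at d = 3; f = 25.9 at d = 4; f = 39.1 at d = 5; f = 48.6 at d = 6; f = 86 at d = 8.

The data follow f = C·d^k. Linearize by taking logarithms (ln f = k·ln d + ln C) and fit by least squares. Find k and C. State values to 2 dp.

Let Y = ln f. Fitting Y = k·ln d + ln C by least squares:
AᵀA = [[13.7340, 8.6587]; [8.6587, 6]], rhs = [30.9751, 19.9084]ᵀ  (here Σln d = 8.6587, Σ(ln d)² = 13.7340, Σln f = 19.9084, Σln d·ln f = 30.9751).
Δ = 13.7340·6 − (8.6587)² = 7.4309; k = (30.9751·6 − 8.6587·19.9084)/7.4309 = 1.81263, ln C = (13.7340·19.9084 − 8.6587·30.9751)/7.4309 = 0.70224, so C = exp(0.70224) = 2.01827.

k = 1.81, C = 2.02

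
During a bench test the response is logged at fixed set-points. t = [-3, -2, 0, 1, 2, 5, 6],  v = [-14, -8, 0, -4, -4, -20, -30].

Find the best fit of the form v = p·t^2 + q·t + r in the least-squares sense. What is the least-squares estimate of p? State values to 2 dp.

XᵀX·[p, q, r]ᵀ = Xᵀv reads: 2035·p + 315·q + 79·r = -1758;  315·p + 79·q + 9·r = -234;  79·p + 9·q + 7·r = -80.
Solving the 3×3 system (Gaussian elimination) gives p = -51925/55209, q = 18993/18403, r = -118208/55209.

p = -0.94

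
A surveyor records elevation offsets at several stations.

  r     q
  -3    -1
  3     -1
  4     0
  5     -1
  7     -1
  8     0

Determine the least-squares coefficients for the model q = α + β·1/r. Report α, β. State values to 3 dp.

From the data, Σ1 = 6, Σ1/r = 201/280, Σ1/r·1/r = 254549/705600.
Right-hand side: Σq = -4, Σ1/r·q = -12/35.
Normal equations: [[6, 201/280]; [201/280, 254549/705600]]·[α, β]ᵀ = [-4, -12/35]ᵀ.
Δ = 6·(254549/705600) − (201/280)² = 77579/47040.
α = ((-4)·(254549/705600) − (201/280)·(-12/35))/(77579/47040) = -844532/1163685; β = (6·(-12/35) − (201/280)·(-4))/(77579/47040) = 38304/77579.

α = -0.726, β = 0.494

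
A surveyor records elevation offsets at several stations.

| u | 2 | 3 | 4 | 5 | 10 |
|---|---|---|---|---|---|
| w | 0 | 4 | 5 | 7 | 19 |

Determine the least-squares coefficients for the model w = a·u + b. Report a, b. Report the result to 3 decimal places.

a = 2.294, b = -4.010

Compute the Gram sums: Σu·u = 154, Σu = 24, Σ1 = 5.
And Σu·w = 257, Σw = 35.
Normal equations: [[154, 24]; [24, 5]]·[a, b]ᵀ = [257, 35]ᵀ.
Determinant 154·5 − 24² = 194.
a = (257·5 − 24·35)/194 = 445/194; b = (154·35 − 24·257)/194 = -389/97.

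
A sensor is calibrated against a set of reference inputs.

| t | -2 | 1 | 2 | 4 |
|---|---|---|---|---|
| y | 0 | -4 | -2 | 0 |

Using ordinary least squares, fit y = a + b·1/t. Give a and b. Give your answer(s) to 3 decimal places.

a = -0.667, b = -2.667

The normal system AᵀA·[a, b]ᵀ = Aᵀy is [[4, 5/4]; [5/4, 25/16]]·[a, b]ᵀ = [-6, -5]ᵀ.
Eliminating b: (25/16)·(row 1) − (5/4)·(row 2) gives (75/16)·a = (25/16)·(-6) − (5/4)·(-5) = -25/8, so a = -2/3.
Then b = ((-5) − (5/4)·(-2/3))/(25/16) = -8/3.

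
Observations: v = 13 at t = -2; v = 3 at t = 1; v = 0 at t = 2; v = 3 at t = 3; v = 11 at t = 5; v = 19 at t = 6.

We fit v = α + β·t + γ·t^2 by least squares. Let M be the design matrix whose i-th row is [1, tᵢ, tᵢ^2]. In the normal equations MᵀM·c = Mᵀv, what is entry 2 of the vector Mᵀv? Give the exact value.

Entry 2 ↔ basis t, so (Mᵀv)_{2} = Σᵢ (t)·vᵢ = (-2)·(13) + (1)·(3) + (2)·(0) + (3)·(3) + (5)·(11) + (6)·(19) = 155.

155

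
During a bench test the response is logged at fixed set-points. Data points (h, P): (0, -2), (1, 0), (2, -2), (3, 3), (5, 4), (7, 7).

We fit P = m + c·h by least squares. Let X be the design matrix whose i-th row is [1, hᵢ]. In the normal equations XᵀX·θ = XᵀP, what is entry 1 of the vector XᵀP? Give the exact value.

Entry 1 ↔ basis 1, so (XᵀP)_{1} = Σᵢ Pᵢ = (1)·(-2) + (1)·(0) + (1)·(-2) + (1)·(3) + (1)·(4) + (1)·(7) = 10.

10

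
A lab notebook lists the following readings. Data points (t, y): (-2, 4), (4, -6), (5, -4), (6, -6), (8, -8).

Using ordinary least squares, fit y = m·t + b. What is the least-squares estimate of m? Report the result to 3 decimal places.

m = -1.197

Normal-equation sums: Σt·t = 145, Σt = 21, Σ1 = 5.
And Σt·y = -152, Σy = -20.
AᵀA·[m, b]ᵀ = Aᵀy becomes [[145, 21]; [21, 5]]·[m, b]ᵀ = [-152, -20]ᵀ.
det = 145·5 − 21² = 284.
m = ((-152)·5 − 21·(-20))/284 = -85/71; b = (145·(-20) − 21·(-152))/284 = 73/71.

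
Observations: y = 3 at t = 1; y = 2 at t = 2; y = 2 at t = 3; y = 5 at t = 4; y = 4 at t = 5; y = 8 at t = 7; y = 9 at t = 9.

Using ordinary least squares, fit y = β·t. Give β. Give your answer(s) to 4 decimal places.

β = 1.0270

Sums needed: Σt·t = 185.
Right-hand side: Σt·y = 190.
AᵀA·[β]ᵀ = Aᵀy becomes [[185]]·[β]ᵀ = [190]ᵀ.
Hence β = 190 / 185 ≈ 1.02703.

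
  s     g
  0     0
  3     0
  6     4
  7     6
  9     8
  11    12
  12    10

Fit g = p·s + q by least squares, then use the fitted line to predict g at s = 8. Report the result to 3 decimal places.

Sums needed: Σs·s = 440, Σs = 48, Σ1 = 7.
Right-hand side: Σs·g = 390, Σg = 40.
So MᵀM·[p, q]ᵀ = Mᵀg: [[440, 48]; [48, 7]]·[p, q]ᵀ = [390, 40]ᵀ.
Δ = 440·7 − 48² = 776.
p = (390·7 − 48·40)/776 = 405/388; q = (440·40 − 48·390)/776 = -140/97.
At s = 8: ĝ = (405/388)·(8) + (-140/97)·(1) = 670/97.

ĝ = 6.907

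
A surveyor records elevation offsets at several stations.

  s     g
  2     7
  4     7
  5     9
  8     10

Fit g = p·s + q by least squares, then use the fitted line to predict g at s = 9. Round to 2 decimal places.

With design matrix X, XᵀX = [[109, 19]; [19, 4]] and Xᵀg = [167, 33]ᵀ.
Determinant 109·4 − 19² = 75.
p = (167·4 − 19·33)/75 = 41/75; q = (109·33 − 19·167)/75 = 424/75.
At s = 9: ĝ = (41/75)·(9) + (424/75)·(1) = 793/75.

ĝ = 10.57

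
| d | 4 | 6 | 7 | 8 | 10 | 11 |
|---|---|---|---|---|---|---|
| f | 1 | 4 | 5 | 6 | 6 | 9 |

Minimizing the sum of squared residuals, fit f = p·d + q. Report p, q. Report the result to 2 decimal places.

p = 0.97, q = -2.27

Normal-equation sums: Σd·d = 386, Σd = 46, Σ1 = 6.
Right-hand side: Σd·f = 270, Σf = 31.
XᵀX·[p, q]ᵀ = Xᵀf becomes [[386, 46]; [46, 6]]·[p, q]ᵀ = [270, 31]ᵀ.
Eliminating q: 6·(row 1) − 46·(row 2) gives 200·p = 6·270 − 46·31 = 194, so p = 97/100.
Then q = (31 − 46·(97/100))/6 = -227/100.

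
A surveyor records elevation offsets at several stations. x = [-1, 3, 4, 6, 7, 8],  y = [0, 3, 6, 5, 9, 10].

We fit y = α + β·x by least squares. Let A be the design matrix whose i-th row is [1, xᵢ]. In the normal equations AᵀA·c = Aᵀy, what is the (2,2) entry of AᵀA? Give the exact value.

Row 2 ↔ basis x, column 2 ↔ basis x, so (AᵀA)_{2,2} = Σᵢ (x)·(x) = (-1)·(-1) + (3)·(3) + (4)·(4) + (6)·(6) + (7)·(7) + (8)·(8) = 175.

175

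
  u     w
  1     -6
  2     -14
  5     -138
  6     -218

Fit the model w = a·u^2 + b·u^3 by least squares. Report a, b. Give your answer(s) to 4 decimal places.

a = -2.7379, b = -0.5537

Entries of MᵀM: Σu^2·u^2 = 1938, Σu^2·u^3 = 10934, Σu^3·u^3 = 62346.
And Σu^2·w = -11360, Σu^3·w = -64456.
So MᵀM·[a, b]ᵀ = Mᵀw: [[1938, 10934]; [10934, 62346]]·[a, b]ᵀ = [-11360, -64456]ᵀ.
Determinant 1938·62346 − 10934² = 1274192.
a = ((-11360)·62346 − 10934·(-64456))/1274192 = -218041/79637; b = (1938·(-64456) − 10934·(-11360))/1274192 = -44093/79637.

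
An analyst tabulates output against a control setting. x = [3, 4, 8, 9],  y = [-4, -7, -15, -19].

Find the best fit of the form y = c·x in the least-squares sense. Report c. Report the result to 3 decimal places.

c = -1.947

Compute the Gram sums: Σx·x = 170.
Moment sums: Σx·y = -331.
AᵀA·[c]ᵀ = Aᵀy becomes [[170]]·[c]ᵀ = [-331]ᵀ.
c = (-331)/170 = -1.94706.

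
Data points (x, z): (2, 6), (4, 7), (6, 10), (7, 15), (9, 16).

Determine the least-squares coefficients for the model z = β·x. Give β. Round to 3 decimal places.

Compute the Gram sums: Σx·x = 186.
And Σx·z = 349.
Normal equations: [[186]]·[β]ᵀ = [349]ᵀ.
Hence β = 349 / 186 ≈ 1.87634.

β = 1.876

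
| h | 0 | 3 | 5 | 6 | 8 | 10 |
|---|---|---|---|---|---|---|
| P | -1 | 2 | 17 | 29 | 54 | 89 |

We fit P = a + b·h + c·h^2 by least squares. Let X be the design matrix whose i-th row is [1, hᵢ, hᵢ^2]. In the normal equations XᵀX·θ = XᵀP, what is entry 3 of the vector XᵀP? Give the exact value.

Entry 3 ↔ basis h^2, so (XᵀP)_{3} = Σᵢ (h^2)·Pᵢ = (0)·(-1) + (9)·(2) + (25)·(17) + (36)·(29) + (64)·(54) + (100)·(89) = 13843.

13843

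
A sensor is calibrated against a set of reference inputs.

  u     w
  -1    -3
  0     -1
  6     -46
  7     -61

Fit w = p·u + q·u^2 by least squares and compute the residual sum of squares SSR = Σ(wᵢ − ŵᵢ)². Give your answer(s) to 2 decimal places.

From the data, Σu·u = 86, Σu·u^2 = 558, Σu^2·u^2 = 3698.
Right-hand side: Σu·w = -700, Σu^2·w = -4648.
So XᵀX·[p, q]ᵀ = Xᵀw: [[86, 558]; [558, 3698]]·[p, q]ᵀ = [-700, -4648]ᵀ.
Eliminating q: 3698·(row 1) − 558·(row 2) gives 6664·p = 3698·(-700) − 558·(-4648) = 4984, so p = 89/119.
Then q = ((-4648) − 558·(89/119))/3698 = -163/119.
Residuals: -15/17, -1, -20/17, 15/17; SSR = 67/17.

SSR = 3.94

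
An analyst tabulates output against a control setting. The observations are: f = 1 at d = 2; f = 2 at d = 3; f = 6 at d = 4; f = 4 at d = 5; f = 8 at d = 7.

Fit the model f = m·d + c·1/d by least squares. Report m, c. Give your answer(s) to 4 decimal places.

Normal-equation sums: Σd·d = 103, Σd·1/d = 5, Σ1/d·1/d = 85381/176400.
And Σd·f = 108, Σ1/d·f = 484/105.
det = 103·(85381/176400) − 5² = 4384243/176400.
m = (108·(85381/176400) − 5·(484/105))/(4384243/176400) = 5155548/4384243; c = (103·(484/105) − 5·108)/(4384243/176400) = -11504640/4384243.

m = 1.1759, c = -2.6241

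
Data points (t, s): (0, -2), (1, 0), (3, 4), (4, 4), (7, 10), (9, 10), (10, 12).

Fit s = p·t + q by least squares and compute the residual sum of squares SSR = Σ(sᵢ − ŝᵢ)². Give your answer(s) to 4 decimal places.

SSR = 6.0377

The normal equations are: 256·p + 34·q = 308;  34·p + 7·q = 38.
(Σt·t = 256, Σt = 34, Σ1 = 7, Σt·s = 308, Σs = 38.)
Determinant 256·7 − 34² = 636.
p = (308·7 − 34·38)/636 = 72/53; q = (256·38 − 34·308)/636 = -62/53.
Residuals: -44/53, -10/53, 58/53, -14/53, 88/53, -56/53, -22/53; SSR = 320/53.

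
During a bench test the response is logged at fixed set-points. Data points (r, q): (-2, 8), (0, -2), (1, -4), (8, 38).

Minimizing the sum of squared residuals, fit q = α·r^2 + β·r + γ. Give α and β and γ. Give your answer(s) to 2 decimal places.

Sums needed: Σr^2·r^2 = 4113, Σr^2·r = 505, Σr^2 = 69, Σr·r = 69, Σr = 7, Σ1 = 4.
Right-hand side: Σr^2·q = 2460, Σr·q = 284, Σq = 40.
Normal equations: [[4113, 505, 69]; [505, 69, 7]; [69, 7, 4]]·[α, β, γ]ᵀ = [2460, 284, 40]ᵀ.
Solving the 3×3 system (Gaussian elimination) gives α = 1, β = -3, γ = -2.

α = 1.00, β = -3.00, γ = -2.00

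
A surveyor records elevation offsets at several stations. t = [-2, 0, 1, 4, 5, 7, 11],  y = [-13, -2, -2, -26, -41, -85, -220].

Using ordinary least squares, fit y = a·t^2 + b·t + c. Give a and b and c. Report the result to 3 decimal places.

a = -1.976, b = 1.902, c = -1.658

With design matrix X, XᵀX = [[17940, 1856, 216]; [1856, 216, 26]; [216, 26, 7]] and Xᵀy = [-32280, -3300, -389]ᵀ.
Row-reducing yields a = -204230/103349, b = 393087/206698, c = -171316/103349.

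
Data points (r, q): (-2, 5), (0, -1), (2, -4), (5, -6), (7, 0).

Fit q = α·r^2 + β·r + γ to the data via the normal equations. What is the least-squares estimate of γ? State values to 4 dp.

γ = -1.2421

With design matrix X, XᵀX = [[3058, 468, 82]; [468, 82, 12]; [82, 12, 5]] and Xᵀq = [-146, -48, -6]ᵀ.
Solving the 3×3 system (Gaussian elimination) gives α = 8225/21991, β = -55818/21991, γ = -27316/21991.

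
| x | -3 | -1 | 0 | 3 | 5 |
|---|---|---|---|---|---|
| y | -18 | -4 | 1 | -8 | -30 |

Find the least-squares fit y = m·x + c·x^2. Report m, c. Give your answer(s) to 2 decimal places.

Normal-equation sums: Σx·x = 44, Σx·x^2 = 124, Σx^2·x^2 = 788.
Moment sums: Σx·y = -116, Σx^2·y = -988.
So MᵀM·[m, c]ᵀ = Mᵀy: [[44, 124]; [124, 788]]·[m, c]ᵀ = [-116, -988]ᵀ.
Eliminating c: 788·(row 1) − 124·(row 2) gives 19296·m = 788·(-116) − 124·(-988) = 31104, so m = 108/67.
Then c = ((-988) − 124·(108/67))/788 = -101/67.

m = 1.61, c = -1.51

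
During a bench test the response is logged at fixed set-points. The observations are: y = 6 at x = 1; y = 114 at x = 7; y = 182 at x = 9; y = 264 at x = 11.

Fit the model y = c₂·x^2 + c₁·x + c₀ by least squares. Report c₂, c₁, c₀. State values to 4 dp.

Entries of MᵀM: Σx^2·x^2 = 23604, Σx^2·x = 2404, Σx^2 = 252, Σx·x = 252, Σx = 28, Σ1 = 4.
Moment sums: Σx^2·y = 52278, Σx·y = 5346, Σy = 566.
MᵀM·[c₂, c₁, c₀]ᵀ = Mᵀy becomes [[23604, 2404, 252]; [2404, 252, 28]; [252, 28, 4]]·[c₂, c₁, c₀]ᵀ = [52278, 5346, 566]ᵀ.
Solving the 3×3 system (Gaussian elimination) gives c₂ = 1405/724, c₁ = 459/181, c₀ = 1079/724.

c₂ = 1.9406, c₁ = 2.5359, c₀ = 1.4903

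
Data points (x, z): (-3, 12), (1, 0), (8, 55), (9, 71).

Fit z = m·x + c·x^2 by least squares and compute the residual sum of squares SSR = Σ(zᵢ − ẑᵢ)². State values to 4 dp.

Entries of AᵀA: Σx·x = 155, Σx·x^2 = 1215, Σx^2·x^2 = 10739.
Moment sums: Σx·z = 1043, Σx^2·z = 9379.
Normal equations: [[155, 1215]; [1215, 10739]]·[m, c]ᵀ = [1043, 9379]ᵀ.
Eliminating c: 10739·(row 1) − 1215·(row 2) gives 188320·m = 10739·1043 − 1215·9379 = -194708, so m = -48677/47080.
Then c = (9379 − 1215·(-48677/47080))/10739 = 9325/9416.
Residuals: -87/5885, 513/11770, -648/5885, 1037/11770; SSR = 259/11770.

SSR = 0.0220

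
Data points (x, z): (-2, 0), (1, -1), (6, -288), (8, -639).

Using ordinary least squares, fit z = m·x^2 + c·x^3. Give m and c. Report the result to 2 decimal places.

Sums needed: Σx^2·x^2 = 5409, Σx^2·x^3 = 40513, Σx^3·x^3 = 308865.
Moment sums: Σx^2·z = -51265, Σx^3·z = -389377.
det = 5409·308865 − 40513² = 29347616.
m = ((-51265)·308865 − 40513·(-389377))/29347616 = -1847932/917113; c = (5409·(-389377) − 40513·(-51265))/29347616 = -913789/917113.

m = -2.01, c = -1.00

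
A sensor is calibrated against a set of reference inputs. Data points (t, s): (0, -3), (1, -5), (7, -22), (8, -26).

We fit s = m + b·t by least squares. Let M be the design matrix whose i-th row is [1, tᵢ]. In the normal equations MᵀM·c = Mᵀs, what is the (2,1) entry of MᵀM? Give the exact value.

Row 2 ↔ basis t, column 1 ↔ basis 1, so (MᵀM)_{2,1} = Σᵢ t = (0)·(1) + (1)·(1) + (7)·(1) + (8)·(1) = 16.

16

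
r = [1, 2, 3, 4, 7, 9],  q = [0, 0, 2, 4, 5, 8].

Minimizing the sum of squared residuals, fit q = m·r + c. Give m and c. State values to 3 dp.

The normal equations are: 160·m + 26·c = 129;  26·m + 6·c = 19.
Determinant 160·6 − 26² = 284.
m = (129·6 − 26·19)/284 = 70/71; c = (160·19 − 26·129)/284 = -157/142.

m = 0.986, c = -1.106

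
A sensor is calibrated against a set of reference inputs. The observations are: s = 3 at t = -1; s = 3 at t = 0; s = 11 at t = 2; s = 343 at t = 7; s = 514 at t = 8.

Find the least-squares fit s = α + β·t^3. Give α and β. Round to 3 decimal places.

From the data, Σ1 = 5, Σt^3 = 862, Σt^3·t^3 = 379858.
Right-hand side: Σs = 874, Σt^3·s = 380902.
Δ = 5·379858 − 862² = 1156246.
α = (874·379858 − 862·380902)/1156246 = 261312/82589; β = (5·380902 − 862·874)/1156246 = 82223/82589.

α = 3.164, β = 0.996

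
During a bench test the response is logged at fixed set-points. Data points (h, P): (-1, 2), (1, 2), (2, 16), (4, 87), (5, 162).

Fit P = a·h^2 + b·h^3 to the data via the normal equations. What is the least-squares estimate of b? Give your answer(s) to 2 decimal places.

Normal-equation sums: Σh^2·h^2 = 899, Σh^2·h^3 = 4181, Σh^3·h^3 = 19787.
Moment sums: Σh^2·P = 5510, Σh^3·P = 25946.
Normal equations: [[899, 4181]; [4181, 19787]]·[a, b]ᵀ = [5510, 25946]ᵀ.
Eliminating b: 19787·(row 1) − 4181·(row 2) gives 307752·a = 19787·5510 − 4181·25946 = 546144, so a = 22756/12823.
Then b = (25946 − 4181·(22756/12823))/19787 = 12006/12823.

b = 0.94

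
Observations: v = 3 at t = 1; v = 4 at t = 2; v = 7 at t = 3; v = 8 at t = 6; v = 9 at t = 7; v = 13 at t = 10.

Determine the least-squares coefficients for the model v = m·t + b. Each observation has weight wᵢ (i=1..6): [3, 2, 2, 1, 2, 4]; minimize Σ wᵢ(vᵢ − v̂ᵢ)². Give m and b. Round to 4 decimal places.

Forming AᵀWA = [[563, 73]; [73, 14]] and AᵀWv = [761, 109]ᵀ gives AᵀWA·[m, b]ᵀ = AᵀWv.
Eliminating b: 14·(row 1) − 73·(row 2) gives 2553·m = 14·761 − 73·109 = 2697, so m = 899/851.
Then b = (109 − 73·(899/851))/14 = 1938/851.

m = 1.0564, b = 2.2773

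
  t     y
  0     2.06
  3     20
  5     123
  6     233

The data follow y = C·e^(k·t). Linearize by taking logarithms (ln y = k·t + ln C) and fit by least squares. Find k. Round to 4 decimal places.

k = 0.8009

With ln yᵢ as the transformed response and tᵢ as the regressor:
Σt = 14.0000, Σ(t)² = 70.0000, Σln y = 13.9817, Σt·ln y = 65.7543.
Normal system: [[70.0000, 14.0000]; [14.0000, 4]]·[k, ln C]ᵀ = [65.7543, 13.9817]ᵀ.
Δ = 70.0000·4 − (14.0000)² = 84.0000; k = (65.7543·4 − 14.0000·13.9817)/84.0000 = 0.80088, ln C = (70.0000·13.9817 − 14.0000·65.7543)/84.0000 = 0.69233.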